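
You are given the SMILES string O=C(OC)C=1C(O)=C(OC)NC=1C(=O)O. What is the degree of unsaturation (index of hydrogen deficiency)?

Degree of unsaturation = (number of rings) + (number of π bonds).
Ring closures in the SMILES: 1.
π bonds: 4 double bonds (each 1 DoU) → 4 DoU from unsaturation.
Total DoU = 1 + 4 = 5.

5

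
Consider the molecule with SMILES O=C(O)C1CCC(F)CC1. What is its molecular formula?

Walk through each heavy atom and fill implicit hydrogens from standard valence (C 4, N 3, O 2, S 2, halogen 1):
  atom 1: O, bond orders sum to 2 (valence 2) → 0 H
  atom 2: C, bond orders sum to 4 (valence 4) → 0 H
  atom 3: O, bond orders sum to 1 (valence 2) → 1 H
  atom 4: C, bond orders sum to 3 (valence 4) → 1 H
  atom 5: C, bond orders sum to 2 (valence 4) → 2 H
  atom 6: C, bond orders sum to 2 (valence 4) → 2 H
  atom 7: C, bond orders sum to 3 (valence 4) → 1 H
  atom 8: F (halogen, monovalent) → 0 H
  atom 9: C, bond orders sum to 2 (valence 4) → 2 H
  atom 10: C, bond orders sum to 2 (valence 4) → 2 H
Totals → C:7, H:11, F:1, O:2.

C7H11FO2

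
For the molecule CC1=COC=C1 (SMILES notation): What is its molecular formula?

C5H6O

Walk through each heavy atom and fill implicit hydrogens from standard valence (C 4, N 3, O 2, S 2, halogen 1):
  atom 1: C, bond orders sum to 1 (valence 4) → 3 H
  atom 2: C, bond orders sum to 4 (valence 4) → 0 H
  atom 3: C, bond orders sum to 3 (valence 4) → 1 H
  atom 4: O, bond orders sum to 2 (valence 2) → 0 H
  atom 5: C, bond orders sum to 3 (valence 4) → 1 H
  atom 6: C, bond orders sum to 3 (valence 4) → 1 H
Totals → C:5, H:6, O:1.
In Hill order: C5H6O.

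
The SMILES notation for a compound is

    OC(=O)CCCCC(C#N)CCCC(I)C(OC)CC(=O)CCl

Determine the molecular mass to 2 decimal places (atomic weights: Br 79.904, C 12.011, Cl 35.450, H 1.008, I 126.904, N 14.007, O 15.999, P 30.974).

457.73 g/mol

First, the molecular formula is C16H25ClINO4 (counting implicit H from valence).
  C: 16 × 12.011 = 192.176
  Cl: 1 × 35.450 = 35.450
  H: 25 × 1.008 = 25.200
  I: 1 × 126.904 = 126.904
  N: 1 × 14.007 = 14.007
  O: 4 × 15.999 = 63.996
Sum: 16×12.011 + 1×35.450 + 25×1.008 + 1×126.904 + 1×14.007 + 4×15.999 = 457.733 → 457.73 g/mol.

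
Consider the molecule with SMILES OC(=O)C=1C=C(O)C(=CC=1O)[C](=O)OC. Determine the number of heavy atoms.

15

Every atom symbol written in the SMILES (organic subset) is one heavy atom; implicit H are not written.
Heavy atoms by element → C:9, O:6.
Total: 15.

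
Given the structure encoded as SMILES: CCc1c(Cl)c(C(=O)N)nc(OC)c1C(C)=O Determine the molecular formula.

Walk through each heavy atom and fill implicit hydrogens from standard valence (C 4, N 3, O 2, S 2, halogen 1); for lowercase aromatic atoms, an aromatic c carries 1 H when it has two neighbours and 0 H with three, and aromatic n carries 0 H:
  atom 1: C, bond orders sum to 1 (valence 4) → 3 H
  atom 2: C, bond orders sum to 2 (valence 4) → 2 H
  atom 3: aromatic c, 3 neighbours → 0 H
  atom 4: aromatic c, 3 neighbours → 0 H
  atom 5: Cl (halogen, monovalent) → 0 H
  atom 6: aromatic c, 3 neighbours → 0 H
  atom 7: C, bond orders sum to 4 (valence 4) → 0 H
  atom 8: O, bond orders sum to 2 (valence 2) → 0 H
  atom 9: N, bond orders sum to 1 (valence 3) → 2 H
  atom 10: aromatic n, 2 neighbours → 0 H
  atom 11: aromatic c, 3 neighbours → 0 H
  atom 12: O, bond orders sum to 2 (valence 2) → 0 H
  atom 13: C, bond orders sum to 1 (valence 4) → 3 H
  atom 14: aromatic c, 3 neighbours → 0 H
  atom 15: C, bond orders sum to 4 (valence 4) → 0 H
  atom 16: C, bond orders sum to 1 (valence 4) → 3 H
  atom 17: O, bond orders sum to 2 (valence 2) → 0 H
Totals → C:11, H:13, Cl:1, N:2, O:3.

C11H13ClN2O3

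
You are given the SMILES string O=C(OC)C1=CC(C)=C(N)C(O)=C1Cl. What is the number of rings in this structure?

In SMILES, each pair of matching ring-closure digits denotes one ring-closing bond; the number of such bonds equals the number of independent rings.
Ring-closure bonds here: 1.

1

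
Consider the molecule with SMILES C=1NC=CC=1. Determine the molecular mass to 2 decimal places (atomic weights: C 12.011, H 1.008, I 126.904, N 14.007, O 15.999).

67.09 g/mol

First, the molecular formula is C4H5N (counting implicit H from valence).
  C: 4 × 12.011 = 48.044
  H: 5 × 1.008 = 5.040
  N: 1 × 14.007 = 14.007
Sum: 4×12.011 + 5×1.008 + 1×14.007 = 67.091 → 67.09 g/mol.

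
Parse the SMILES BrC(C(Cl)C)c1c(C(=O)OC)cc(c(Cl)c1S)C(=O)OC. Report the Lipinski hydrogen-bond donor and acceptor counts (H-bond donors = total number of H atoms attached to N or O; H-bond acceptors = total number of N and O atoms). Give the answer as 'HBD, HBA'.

0, 4

Donors: find every N or O and count the H atoms it carries.
  atom 9 (O): bond orders sum to 2 → 0 H
  atom 10 (O): bond orders sum to 2 → 0 H
  atom 19 (O): bond orders sum to 2 → 0 H
  atom 20 (O): bond orders sum to 2 → 0 H
Lipinski HBD = 0.
Acceptors: N atoms = 0, O atoms = 4 → HBA = 4.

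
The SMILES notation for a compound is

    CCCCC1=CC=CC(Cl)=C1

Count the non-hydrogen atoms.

Every atom symbol written in the SMILES (organic subset) is one heavy atom; implicit H are not written.
Heavy atoms by element → C:10, Cl:1.
Total: 11.

11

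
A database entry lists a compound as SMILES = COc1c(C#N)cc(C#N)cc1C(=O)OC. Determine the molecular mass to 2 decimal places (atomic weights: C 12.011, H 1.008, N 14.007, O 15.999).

First, the molecular formula is C11H8N2O3 (counting implicit H from valence).
  C: 11 × 12.011 = 132.121
  H: 8 × 1.008 = 8.064
  N: 2 × 14.007 = 28.014
  O: 3 × 15.999 = 47.997
Sum: 11×12.011 + 8×1.008 + 2×14.007 + 3×15.999 = 216.196 → 216.20 g/mol.

216.20 g/mol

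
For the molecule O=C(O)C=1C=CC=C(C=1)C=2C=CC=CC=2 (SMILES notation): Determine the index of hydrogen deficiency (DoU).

Molecular formula: C13H10O2.
DoU = (2C + 2 + N − H − X) / 2, where X is the halogen count and O/S are ignored.
    = (2·13 + 2 + 0 − 10 − 0) / 2 = 18 / 2 = 9.

9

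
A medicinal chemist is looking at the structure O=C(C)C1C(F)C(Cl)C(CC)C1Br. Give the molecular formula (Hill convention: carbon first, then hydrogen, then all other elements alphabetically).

C9H13BrClFO

Walk through each heavy atom and fill implicit hydrogens from standard valence (C 4, N 3, O 2, S 2, halogen 1):
  atom 1: O, bond orders sum to 2 (valence 2) → 0 H
  atom 2: C, bond orders sum to 4 (valence 4) → 0 H
  atom 3: C, bond orders sum to 1 (valence 4) → 3 H
  atom 4: C, bond orders sum to 3 (valence 4) → 1 H
  atom 5: C, bond orders sum to 3 (valence 4) → 1 H
  atom 6: F (halogen, monovalent) → 0 H
  atom 7: C, bond orders sum to 3 (valence 4) → 1 H
  atom 8: Cl (halogen, monovalent) → 0 H
  atom 9: C, bond orders sum to 3 (valence 4) → 1 H
  atom 10: C, bond orders sum to 2 (valence 4) → 2 H
  atom 11: C, bond orders sum to 1 (valence 4) → 3 H
  atom 12: C, bond orders sum to 3 (valence 4) → 1 H
  atom 13: Br (halogen, monovalent) → 0 H
Totals → C:9, H:13, Br:1, Cl:1, F:1, O:1.
In Hill order: C9H13BrClFO.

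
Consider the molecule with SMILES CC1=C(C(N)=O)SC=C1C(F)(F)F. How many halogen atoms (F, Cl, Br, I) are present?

3

Halogen atoms appear at heavy-atom positions 11, 12, 13 (3×F).
Other groups present: 1 amide.
Halogen count: 3.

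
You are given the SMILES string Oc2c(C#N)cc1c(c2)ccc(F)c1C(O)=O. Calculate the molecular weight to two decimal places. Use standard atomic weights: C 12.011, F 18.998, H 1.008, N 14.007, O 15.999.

First, the molecular formula is C12H6FNO3 (counting implicit H from valence).
  C: 12 × 12.011 = 144.132
  F: 1 × 18.998 = 18.998
  H: 6 × 1.008 = 6.048
  N: 1 × 14.007 = 14.007
  O: 3 × 15.999 = 47.997
Sum: 12×12.011 + 1×18.998 + 6×1.008 + 1×14.007 + 3×15.999 = 231.182 → 231.18 g/mol.

231.18 g/mol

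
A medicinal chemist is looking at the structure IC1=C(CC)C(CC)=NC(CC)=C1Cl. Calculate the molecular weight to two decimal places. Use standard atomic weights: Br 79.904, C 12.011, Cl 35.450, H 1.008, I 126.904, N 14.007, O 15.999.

First, the molecular formula is C11H15ClIN (counting implicit H from valence).
  C: 11 × 12.011 = 132.121
  Cl: 1 × 35.450 = 35.450
  H: 15 × 1.008 = 15.120
  I: 1 × 126.904 = 126.904
  N: 1 × 14.007 = 14.007
Sum: 11×12.011 + 1×35.450 + 15×1.008 + 1×126.904 + 1×14.007 = 323.602 → 323.60 g/mol.

323.60 g/mol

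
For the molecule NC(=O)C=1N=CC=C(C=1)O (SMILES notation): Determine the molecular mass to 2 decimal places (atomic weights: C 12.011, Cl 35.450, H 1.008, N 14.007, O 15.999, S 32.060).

138.13 g/mol

First, the molecular formula is C6H6N2O2 (counting implicit H from valence).
  C: 6 × 12.011 = 72.066
  H: 6 × 1.008 = 6.048
  N: 2 × 14.007 = 28.014
  O: 2 × 15.999 = 31.998
Sum: 6×12.011 + 6×1.008 + 2×14.007 + 2×15.999 = 138.126 → 138.13 g/mol.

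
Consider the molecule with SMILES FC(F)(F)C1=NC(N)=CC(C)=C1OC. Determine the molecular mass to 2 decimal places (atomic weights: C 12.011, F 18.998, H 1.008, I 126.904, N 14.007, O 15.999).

206.17 g/mol

First, the molecular formula is C8H9F3N2O (counting implicit H from valence).
  C: 8 × 12.011 = 96.088
  F: 3 × 18.998 = 56.994
  H: 9 × 1.008 = 9.072
  N: 2 × 14.007 = 28.014
  O: 1 × 15.999 = 15.999
Sum: 8×12.011 + 3×18.998 + 9×1.008 + 2×14.007 + 1×15.999 = 206.167 → 206.17 g/mol.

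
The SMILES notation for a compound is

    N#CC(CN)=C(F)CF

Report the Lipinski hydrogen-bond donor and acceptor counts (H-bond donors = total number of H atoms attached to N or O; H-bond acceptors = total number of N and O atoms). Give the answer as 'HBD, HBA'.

Donors: find every N or O and count the H atoms it carries.
  atom 1 (N): bond orders sum to 3 → 0 H
  atom 5 (N): bond orders sum to 1 → 2 H
Lipinski HBD = 2.
Acceptors: N atoms = 2, O atoms = 0 → HBA = 2.

2, 2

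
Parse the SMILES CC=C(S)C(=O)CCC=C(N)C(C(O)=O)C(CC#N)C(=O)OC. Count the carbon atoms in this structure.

Count every carbon token in the SMILES (each C, including those in ring-closure positions and inside branches).
Carbon count: 15.

15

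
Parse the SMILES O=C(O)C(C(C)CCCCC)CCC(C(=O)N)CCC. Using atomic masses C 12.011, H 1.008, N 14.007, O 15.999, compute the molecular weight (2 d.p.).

First, the molecular formula is C16H31NO3 (counting implicit H from valence).
  C: 16 × 12.011 = 192.176
  H: 31 × 1.008 = 31.248
  N: 1 × 14.007 = 14.007
  O: 3 × 15.999 = 47.997
Sum: 16×12.011 + 31×1.008 + 1×14.007 + 3×15.999 = 285.428 → 285.43 g/mol.

285.43 g/mol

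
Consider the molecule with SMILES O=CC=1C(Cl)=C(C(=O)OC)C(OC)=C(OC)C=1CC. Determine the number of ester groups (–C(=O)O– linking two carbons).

1

The ester motif appears at heavy-atom position 7 in the SMILES.
Other groups present: 1 aldehyde, 2 ether.
Ester count: 1.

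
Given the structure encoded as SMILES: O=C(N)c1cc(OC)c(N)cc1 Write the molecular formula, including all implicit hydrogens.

C8H10N2O2

Walk through each heavy atom and fill implicit hydrogens from standard valence (C 4, N 3, O 2, S 2, halogen 1); for lowercase aromatic atoms, an aromatic c carries 1 H when it has two neighbours and 0 H with three, and aromatic n carries 0 H:
  atom 1: O, bond orders sum to 2 (valence 2) → 0 H
  atom 2: C, bond orders sum to 4 (valence 4) → 0 H
  atom 3: N, bond orders sum to 1 (valence 3) → 2 H
  atom 4: aromatic c, 3 neighbours → 0 H
  atom 5: aromatic c, 2 neighbours → 1 H
  atom 6: aromatic c, 3 neighbours → 0 H
  atom 7: O, bond orders sum to 2 (valence 2) → 0 H
  atom 8: C, bond orders sum to 1 (valence 4) → 3 H
  atom 9: aromatic c, 3 neighbours → 0 H
  atom 10: N, bond orders sum to 1 (valence 3) → 2 H
  atom 11: aromatic c, 2 neighbours → 1 H
  atom 12: aromatic c, 2 neighbours → 1 H
Totals → C:8, H:10, N:2, O:2.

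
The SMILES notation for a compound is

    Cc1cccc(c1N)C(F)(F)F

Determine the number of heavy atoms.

12

Every atom symbol written in the SMILES (organic subset) is one heavy atom; implicit H are not written.
Heavy atoms by element → C:8, F:3, N:1.
Total: 12.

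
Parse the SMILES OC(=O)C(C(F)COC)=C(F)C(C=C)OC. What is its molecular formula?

C10H14F2O4

Walk through each heavy atom and fill implicit hydrogens from standard valence (C 4, N 3, O 2, S 2, halogen 1):
  atom 1: O, bond orders sum to 1 (valence 2) → 1 H
  atom 2: C, bond orders sum to 4 (valence 4) → 0 H
  atom 3: O, bond orders sum to 2 (valence 2) → 0 H
  atom 4: C, bond orders sum to 4 (valence 4) → 0 H
  atom 5: C, bond orders sum to 3 (valence 4) → 1 H
  atom 6: F (halogen, monovalent) → 0 H
  atom 7: C, bond orders sum to 2 (valence 4) → 2 H
  atom 8: O, bond orders sum to 2 (valence 2) → 0 H
  atom 9: C, bond orders sum to 1 (valence 4) → 3 H
  atom 10: C, bond orders sum to 4 (valence 4) → 0 H
  atom 11: F (halogen, monovalent) → 0 H
  atom 12: C, bond orders sum to 3 (valence 4) → 1 H
  atom 13: C, bond orders sum to 3 (valence 4) → 1 H
  atom 14: C, bond orders sum to 2 (valence 4) → 2 H
  atom 15: O, bond orders sum to 2 (valence 2) → 0 H
  atom 16: C, bond orders sum to 1 (valence 4) → 3 H
Totals → C:10, H:14, F:2, O:4.
In Hill order: C10H14F2O4.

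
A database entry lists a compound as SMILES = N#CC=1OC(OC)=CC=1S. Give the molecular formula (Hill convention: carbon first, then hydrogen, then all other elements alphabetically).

C6H5NO2S

Walk through each heavy atom and fill implicit hydrogens from standard valence (C 4, N 3, O 2, S 2, halogen 1):
  atom 1: N, bond orders sum to 3 (valence 3) → 0 H
  atom 2: C, bond orders sum to 4 (valence 4) → 0 H
  atom 3: C, bond orders sum to 4 (valence 4) → 0 H
  atom 4: O, bond orders sum to 2 (valence 2) → 0 H
  atom 5: C, bond orders sum to 4 (valence 4) → 0 H
  atom 6: O, bond orders sum to 2 (valence 2) → 0 H
  atom 7: C, bond orders sum to 1 (valence 4) → 3 H
  atom 8: C, bond orders sum to 3 (valence 4) → 1 H
  atom 9: C, bond orders sum to 4 (valence 4) → 0 H
  atom 10: S, bond orders sum to 1 (valence 2) → 1 H
Totals → C:6, H:5, N:1, O:2, S:1.
In Hill order: C6H5NO2S.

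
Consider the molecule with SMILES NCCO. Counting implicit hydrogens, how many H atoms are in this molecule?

7

Walk through each heavy atom and fill implicit hydrogens from standard valence (C 4, N 3, O 2, S 2, halogen 1):
  atom 1: N, bond orders sum to 1 (valence 3) → 2 H
  atom 2: C, bond orders sum to 2 (valence 4) → 2 H
  atom 3: C, bond orders sum to 2 (valence 4) → 2 H
  atom 4: O, bond orders sum to 1 (valence 2) → 1 H
Total hydrogens: 7.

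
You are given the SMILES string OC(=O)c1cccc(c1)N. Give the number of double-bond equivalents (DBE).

5

Molecular formula: C7H7NO2.
DoU = (2C + 2 + N − H − X) / 2, where X is the halogen count and O/S are ignored.
    = (2·7 + 2 + 1 − 7 − 0) / 2 = 10 / 2 = 5.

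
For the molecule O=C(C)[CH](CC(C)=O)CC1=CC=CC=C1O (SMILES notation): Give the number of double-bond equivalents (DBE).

6

Molecular formula: C13H16O3.
DoU = (2C + 2 + N − H − X) / 2, where X is the halogen count and O/S are ignored.
    = (2·13 + 2 + 0 − 16 − 0) / 2 = 12 / 2 = 6.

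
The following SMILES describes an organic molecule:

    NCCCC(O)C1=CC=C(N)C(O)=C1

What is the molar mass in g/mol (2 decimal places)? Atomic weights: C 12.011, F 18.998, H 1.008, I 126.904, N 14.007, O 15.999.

First, the molecular formula is C10H16N2O2 (counting implicit H from valence).
  C: 10 × 12.011 = 120.110
  H: 16 × 1.008 = 16.128
  N: 2 × 14.007 = 28.014
  O: 2 × 15.999 = 31.998
Sum: 10×12.011 + 16×1.008 + 2×14.007 + 2×15.999 = 196.250 → 196.25 g/mol.

196.25 g/mol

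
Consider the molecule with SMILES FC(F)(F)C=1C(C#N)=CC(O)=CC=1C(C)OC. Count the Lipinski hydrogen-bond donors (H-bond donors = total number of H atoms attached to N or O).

Donors: find every N or O and count the H atoms it carries.
  atom 8 (N): bond orders sum to 3 → 0 H
  atom 11 (O): bond orders sum to 1 → 1 H
  atom 16 (O): bond orders sum to 2 → 0 H
Lipinski HBD = 1.

1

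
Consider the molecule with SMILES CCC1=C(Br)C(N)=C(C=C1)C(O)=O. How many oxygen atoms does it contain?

Scan the SMILES for O atoms (remember two-letter symbols like Cl and Br are single atoms).
Oxygen count: 2.

2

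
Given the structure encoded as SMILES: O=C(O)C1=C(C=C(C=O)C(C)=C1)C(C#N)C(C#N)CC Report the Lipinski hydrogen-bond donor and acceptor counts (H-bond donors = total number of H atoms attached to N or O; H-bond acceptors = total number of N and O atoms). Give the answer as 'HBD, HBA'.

Donors: find every N or O and count the H atoms it carries.
  atom 1 (O): bond orders sum to 2 → 0 H
  atom 3 (O): bond orders sum to 1 → 1 H
  atom 9 (O): bond orders sum to 2 → 0 H
  atom 15 (N): bond orders sum to 3 → 0 H
  atom 18 (N): bond orders sum to 3 → 0 H
Lipinski HBD = 1.
Acceptors: N atoms = 2, O atoms = 3 → HBA = 5.

1, 5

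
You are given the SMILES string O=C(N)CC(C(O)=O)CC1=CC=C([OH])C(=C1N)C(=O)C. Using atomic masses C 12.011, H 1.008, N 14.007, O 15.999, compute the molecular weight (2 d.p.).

First, the molecular formula is C13H16N2O5 (counting implicit H from valence).
  C: 13 × 12.011 = 156.143
  H: 16 × 1.008 = 16.128
  N: 2 × 14.007 = 28.014
  O: 5 × 15.999 = 79.995
Sum: 13×12.011 + 16×1.008 + 2×14.007 + 5×15.999 = 280.280 → 280.28 g/mol.

280.28 g/mol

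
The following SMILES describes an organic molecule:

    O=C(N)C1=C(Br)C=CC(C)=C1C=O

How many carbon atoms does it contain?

Count every carbon token in the SMILES (each C, including those in ring-closure positions and inside branches).
Carbon count: 9.

9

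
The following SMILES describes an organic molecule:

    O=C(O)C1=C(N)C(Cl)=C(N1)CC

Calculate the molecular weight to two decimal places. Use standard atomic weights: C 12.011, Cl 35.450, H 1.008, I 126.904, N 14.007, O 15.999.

First, the molecular formula is C7H9ClN2O2 (counting implicit H from valence).
  C: 7 × 12.011 = 84.077
  Cl: 1 × 35.450 = 35.450
  H: 9 × 1.008 = 9.072
  N: 2 × 14.007 = 28.014
  O: 2 × 15.999 = 31.998
Sum: 7×12.011 + 1×35.450 + 9×1.008 + 2×14.007 + 2×15.999 = 188.611 → 188.61 g/mol.

188.61 g/mol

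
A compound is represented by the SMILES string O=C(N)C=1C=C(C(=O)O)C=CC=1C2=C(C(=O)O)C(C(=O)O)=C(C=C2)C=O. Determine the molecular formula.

C17H11NO8

Walk through each heavy atom and fill implicit hydrogens from standard valence (C 4, N 3, O 2, S 2, halogen 1):
  atom 1: O, bond orders sum to 2 (valence 2) → 0 H
  atom 2: C, bond orders sum to 4 (valence 4) → 0 H
  atom 3: N, bond orders sum to 1 (valence 3) → 2 H
  atom 4: C, bond orders sum to 4 (valence 4) → 0 H
  atom 5: C, bond orders sum to 3 (valence 4) → 1 H
  atom 6: C, bond orders sum to 4 (valence 4) → 0 H
  atom 7: C, bond orders sum to 4 (valence 4) → 0 H
  atom 8: O, bond orders sum to 2 (valence 2) → 0 H
  atom 9: O, bond orders sum to 1 (valence 2) → 1 H
  atom 10: C, bond orders sum to 3 (valence 4) → 1 H
  atom 11: C, bond orders sum to 3 (valence 4) → 1 H
  atom 12: C, bond orders sum to 4 (valence 4) → 0 H
  atom 13: C, bond orders sum to 4 (valence 4) → 0 H
  atom 14: C, bond orders sum to 4 (valence 4) → 0 H
  atom 15: C, bond orders sum to 4 (valence 4) → 0 H
  atom 16: O, bond orders sum to 2 (valence 2) → 0 H
  atom 17: O, bond orders sum to 1 (valence 2) → 1 H
  atom 18: C, bond orders sum to 4 (valence 4) → 0 H
  atom 19: C, bond orders sum to 4 (valence 4) → 0 H
  atom 20: O, bond orders sum to 2 (valence 2) → 0 H
  atom 21: O, bond orders sum to 1 (valence 2) → 1 H
  atom 22: C, bond orders sum to 4 (valence 4) → 0 H
  atom 23: C, bond orders sum to 3 (valence 4) → 1 H
  atom 24: C, bond orders sum to 3 (valence 4) → 1 H
  atom 25: C, bond orders sum to 3 (valence 4) → 1 H
  atom 26: O, bond orders sum to 2 (valence 2) → 0 H
Totals → C:17, H:11, N:1, O:8.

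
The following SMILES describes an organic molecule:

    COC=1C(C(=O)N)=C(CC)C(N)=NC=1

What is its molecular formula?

C9H13N3O2

Walk through each heavy atom and fill implicit hydrogens from standard valence (C 4, N 3, O 2, S 2, halogen 1):
  atom 1: C, bond orders sum to 1 (valence 4) → 3 H
  atom 2: O, bond orders sum to 2 (valence 2) → 0 H
  atom 3: C, bond orders sum to 4 (valence 4) → 0 H
  atom 4: C, bond orders sum to 4 (valence 4) → 0 H
  atom 5: C, bond orders sum to 4 (valence 4) → 0 H
  atom 6: O, bond orders sum to 2 (valence 2) → 0 H
  atom 7: N, bond orders sum to 1 (valence 3) → 2 H
  atom 8: C, bond orders sum to 4 (valence 4) → 0 H
  atom 9: C, bond orders sum to 2 (valence 4) → 2 H
  atom 10: C, bond orders sum to 1 (valence 4) → 3 H
  atom 11: C, bond orders sum to 4 (valence 4) → 0 H
  atom 12: N, bond orders sum to 1 (valence 3) → 2 H
  atom 13: N, bond orders sum to 3 (valence 3) → 0 H
  atom 14: C, bond orders sum to 3 (valence 4) → 1 H
Totals → C:9, H:13, N:3, O:2.
In Hill order: C9H13N3O2.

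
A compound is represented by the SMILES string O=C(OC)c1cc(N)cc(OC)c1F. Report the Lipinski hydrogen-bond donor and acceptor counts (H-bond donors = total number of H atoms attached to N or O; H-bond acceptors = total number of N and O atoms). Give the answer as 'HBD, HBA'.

Donors: find every N or O and count the H atoms it carries.
  atom 1 (O): bond orders sum to 2 → 0 H
  atom 3 (O): bond orders sum to 2 → 0 H
  atom 8 (N): bond orders sum to 1 → 2 H
  atom 11 (O): bond orders sum to 2 → 0 H
Lipinski HBD = 2.
Acceptors: N atoms = 1, O atoms = 3 → HBA = 4.

2, 4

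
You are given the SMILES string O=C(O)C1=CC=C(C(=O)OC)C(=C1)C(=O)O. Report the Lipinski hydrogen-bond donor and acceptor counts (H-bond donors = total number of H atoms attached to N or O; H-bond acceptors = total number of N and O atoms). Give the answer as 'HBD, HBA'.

2, 6

Donors: find every N or O and count the H atoms it carries.
  atom 1 (O): bond orders sum to 2 → 0 H
  atom 3 (O): bond orders sum to 1 → 1 H
  atom 9 (O): bond orders sum to 2 → 0 H
  atom 10 (O): bond orders sum to 2 → 0 H
  atom 15 (O): bond orders sum to 2 → 0 H
  atom 16 (O): bond orders sum to 1 → 1 H
Lipinski HBD = 2.
Acceptors: N atoms = 0, O atoms = 6 → HBA = 6.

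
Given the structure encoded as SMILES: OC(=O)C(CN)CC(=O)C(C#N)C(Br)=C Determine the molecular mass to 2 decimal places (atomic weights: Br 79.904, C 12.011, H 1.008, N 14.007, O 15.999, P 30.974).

First, the molecular formula is C9H11BrN2O3 (counting implicit H from valence).
  Br: 1 × 79.904 = 79.904
  C: 9 × 12.011 = 108.099
  H: 11 × 1.008 = 11.088
  N: 2 × 14.007 = 28.014
  O: 3 × 15.999 = 47.997
Sum: 1×79.904 + 9×12.011 + 11×1.008 + 2×14.007 + 3×15.999 = 275.102 → 275.10 g/mol.

275.10 g/mol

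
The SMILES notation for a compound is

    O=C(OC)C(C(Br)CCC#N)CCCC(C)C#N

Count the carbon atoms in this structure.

Count every carbon token in the SMILES (each C, including those in ring-closure positions and inside branches).
Carbon count: 13.

13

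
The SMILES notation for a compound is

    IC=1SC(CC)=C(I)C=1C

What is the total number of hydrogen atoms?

Walk through each heavy atom and fill implicit hydrogens from standard valence (C 4, N 3, O 2, S 2, halogen 1):
  atom 1: I (halogen, monovalent) → 0 H
  atom 2: C, bond orders sum to 4 (valence 4) → 0 H
  atom 3: S, bond orders sum to 2 (valence 2) → 0 H
  atom 4: C, bond orders sum to 4 (valence 4) → 0 H
  atom 5: C, bond orders sum to 2 (valence 4) → 2 H
  atom 6: C, bond orders sum to 1 (valence 4) → 3 H
  atom 7: C, bond orders sum to 4 (valence 4) → 0 H
  atom 8: I (halogen, monovalent) → 0 H
  atom 9: C, bond orders sum to 4 (valence 4) → 0 H
  atom 10: C, bond orders sum to 1 (valence 4) → 3 H
Total hydrogens: 8.

8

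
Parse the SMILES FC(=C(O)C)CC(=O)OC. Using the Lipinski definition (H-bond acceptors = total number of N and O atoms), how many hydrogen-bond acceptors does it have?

N atoms: 0; O atoms: 3.
Lipinski HBA = 0 + 3 = 3.

3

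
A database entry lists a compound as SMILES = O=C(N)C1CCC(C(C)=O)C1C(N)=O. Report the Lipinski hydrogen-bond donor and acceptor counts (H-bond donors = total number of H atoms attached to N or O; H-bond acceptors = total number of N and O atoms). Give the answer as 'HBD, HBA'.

4, 5

Donors: find every N or O and count the H atoms it carries.
  atom 1 (O): bond orders sum to 2 → 0 H
  atom 3 (N): bond orders sum to 1 → 2 H
  atom 10 (O): bond orders sum to 2 → 0 H
  atom 13 (N): bond orders sum to 1 → 2 H
  atom 14 (O): bond orders sum to 2 → 0 H
Lipinski HBD = 4.
Acceptors: N atoms = 2, O atoms = 3 → HBA = 5.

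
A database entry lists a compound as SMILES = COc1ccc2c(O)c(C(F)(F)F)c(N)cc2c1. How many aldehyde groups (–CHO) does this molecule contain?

Scan the SMILES for the aldehyde motif — none present.
Groups that are present: 1 ether, 1 hydroxyl, 1 primary amine.

0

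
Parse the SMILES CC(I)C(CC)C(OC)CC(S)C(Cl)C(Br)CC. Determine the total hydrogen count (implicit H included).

Walk through each heavy atom and fill implicit hydrogens from standard valence (C 4, N 3, O 2, S 2, halogen 1):
  atom 1: C, bond orders sum to 1 (valence 4) → 3 H
  atom 2: C, bond orders sum to 3 (valence 4) → 1 H
  atom 3: I (halogen, monovalent) → 0 H
  atom 4: C, bond orders sum to 3 (valence 4) → 1 H
  atom 5: C, bond orders sum to 2 (valence 4) → 2 H
  atom 6: C, bond orders sum to 1 (valence 4) → 3 H
  atom 7: C, bond orders sum to 3 (valence 4) → 1 H
  atom 8: O, bond orders sum to 2 (valence 2) → 0 H
  atom 9: C, bond orders sum to 1 (valence 4) → 3 H
  atom 10: C, bond orders sum to 2 (valence 4) → 2 H
  atom 11: C, bond orders sum to 3 (valence 4) → 1 H
  atom 12: S, bond orders sum to 1 (valence 2) → 1 H
  atom 13: C, bond orders sum to 3 (valence 4) → 1 H
  atom 14: Cl (halogen, monovalent) → 0 H
  atom 15: C, bond orders sum to 3 (valence 4) → 1 H
  atom 16: Br (halogen, monovalent) → 0 H
  atom 17: C, bond orders sum to 2 (valence 4) → 2 H
  atom 18: C, bond orders sum to 1 (valence 4) → 3 H
Total hydrogens: 25.

25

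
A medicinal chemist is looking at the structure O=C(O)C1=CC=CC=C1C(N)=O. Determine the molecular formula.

C8H7NO3

Walk through each heavy atom and fill implicit hydrogens from standard valence (C 4, N 3, O 2, S 2, halogen 1):
  atom 1: O, bond orders sum to 2 (valence 2) → 0 H
  atom 2: C, bond orders sum to 4 (valence 4) → 0 H
  atom 3: O, bond orders sum to 1 (valence 2) → 1 H
  atom 4: C, bond orders sum to 4 (valence 4) → 0 H
  atom 5: C, bond orders sum to 3 (valence 4) → 1 H
  atom 6: C, bond orders sum to 3 (valence 4) → 1 H
  atom 7: C, bond orders sum to 3 (valence 4) → 1 H
  atom 8: C, bond orders sum to 3 (valence 4) → 1 H
  atom 9: C, bond orders sum to 4 (valence 4) → 0 H
  atom 10: C, bond orders sum to 4 (valence 4) → 0 H
  atom 11: N, bond orders sum to 1 (valence 3) → 2 H
  atom 12: O, bond orders sum to 2 (valence 2) → 0 H
Totals → C:8, H:7, N:1, O:3.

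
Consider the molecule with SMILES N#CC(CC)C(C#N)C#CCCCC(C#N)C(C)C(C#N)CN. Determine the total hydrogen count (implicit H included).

Walk through each heavy atom and fill implicit hydrogens from standard valence (C 4, N 3, O 2, S 2, halogen 1):
  atom 1: N, bond orders sum to 3 (valence 3) → 0 H
  atom 2: C, bond orders sum to 4 (valence 4) → 0 H
  atom 3: C, bond orders sum to 3 (valence 4) → 1 H
  atom 4: C, bond orders sum to 2 (valence 4) → 2 H
  atom 5: C, bond orders sum to 1 (valence 4) → 3 H
  atom 6: C, bond orders sum to 3 (valence 4) → 1 H
  atom 7: C, bond orders sum to 4 (valence 4) → 0 H
  atom 8: N, bond orders sum to 3 (valence 3) → 0 H
  atom 9: C, bond orders sum to 4 (valence 4) → 0 H
  atom 10: C, bond orders sum to 4 (valence 4) → 0 H
  atom 11: C, bond orders sum to 2 (valence 4) → 2 H
  atom 12: C, bond orders sum to 2 (valence 4) → 2 H
  atom 13: C, bond orders sum to 2 (valence 4) → 2 H
  atom 14: C, bond orders sum to 3 (valence 4) → 1 H
  atom 15: C, bond orders sum to 4 (valence 4) → 0 H
  atom 16: N, bond orders sum to 3 (valence 3) → 0 H
  atom 17: C, bond orders sum to 3 (valence 4) → 1 H
  atom 18: C, bond orders sum to 1 (valence 4) → 3 H
  atom 19: C, bond orders sum to 3 (valence 4) → 1 H
  atom 20: C, bond orders sum to 4 (valence 4) → 0 H
  atom 21: N, bond orders sum to 3 (valence 3) → 0 H
  atom 22: C, bond orders sum to 2 (valence 4) → 2 H
  atom 23: N, bond orders sum to 1 (valence 3) → 2 H
Total hydrogens: 23.

23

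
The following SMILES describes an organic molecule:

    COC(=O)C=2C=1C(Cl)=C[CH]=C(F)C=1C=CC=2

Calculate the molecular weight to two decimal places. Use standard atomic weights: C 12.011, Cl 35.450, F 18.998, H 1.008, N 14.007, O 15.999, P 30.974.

First, the molecular formula is C12H8ClFO2 (counting implicit H from valence).
  C: 12 × 12.011 = 144.132
  Cl: 1 × 35.450 = 35.450
  F: 1 × 18.998 = 18.998
  H: 8 × 1.008 = 8.064
  O: 2 × 15.999 = 31.998
Sum: 12×12.011 + 1×35.450 + 1×18.998 + 8×1.008 + 2×15.999 = 238.642 → 238.64 g/mol.

238.64 g/mol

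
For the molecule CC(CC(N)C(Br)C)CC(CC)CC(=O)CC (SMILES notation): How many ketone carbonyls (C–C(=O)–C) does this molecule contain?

The ketone motif appears at heavy-atom position 14 in the SMILES.
Other groups present: 1 primary amine.
Ketone count: 1.

1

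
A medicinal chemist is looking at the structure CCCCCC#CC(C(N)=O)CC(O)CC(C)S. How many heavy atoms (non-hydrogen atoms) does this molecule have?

18

Every atom symbol written in the SMILES (organic subset) is one heavy atom; implicit H are not written.
Heavy atoms by element → C:14, N:1, O:2, S:1.
Total: 18.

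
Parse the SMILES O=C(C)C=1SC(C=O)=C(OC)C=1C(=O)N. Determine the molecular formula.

Walk through each heavy atom and fill implicit hydrogens from standard valence (C 4, N 3, O 2, S 2, halogen 1):
  atom 1: O, bond orders sum to 2 (valence 2) → 0 H
  atom 2: C, bond orders sum to 4 (valence 4) → 0 H
  atom 3: C, bond orders sum to 1 (valence 4) → 3 H
  atom 4: C, bond orders sum to 4 (valence 4) → 0 H
  atom 5: S, bond orders sum to 2 (valence 2) → 0 H
  atom 6: C, bond orders sum to 4 (valence 4) → 0 H
  atom 7: C, bond orders sum to 3 (valence 4) → 1 H
  atom 8: O, bond orders sum to 2 (valence 2) → 0 H
  atom 9: C, bond orders sum to 4 (valence 4) → 0 H
  atom 10: O, bond orders sum to 2 (valence 2) → 0 H
  atom 11: C, bond orders sum to 1 (valence 4) → 3 H
  atom 12: C, bond orders sum to 4 (valence 4) → 0 H
  atom 13: C, bond orders sum to 4 (valence 4) → 0 H
  atom 14: O, bond orders sum to 2 (valence 2) → 0 H
  atom 15: N, bond orders sum to 1 (valence 3) → 2 H
Totals → C:9, H:9, N:1, O:4, S:1.

C9H9NO4S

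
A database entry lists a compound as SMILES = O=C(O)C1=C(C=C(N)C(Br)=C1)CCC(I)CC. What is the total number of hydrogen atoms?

Walk through each heavy atom and fill implicit hydrogens from standard valence (C 4, N 3, O 2, S 2, halogen 1):
  atom 1: O, bond orders sum to 2 (valence 2) → 0 H
  atom 2: C, bond orders sum to 4 (valence 4) → 0 H
  atom 3: O, bond orders sum to 1 (valence 2) → 1 H
  atom 4: C, bond orders sum to 4 (valence 4) → 0 H
  atom 5: C, bond orders sum to 4 (valence 4) → 0 H
  atom 6: C, bond orders sum to 3 (valence 4) → 1 H
  atom 7: C, bond orders sum to 4 (valence 4) → 0 H
  atom 8: N, bond orders sum to 1 (valence 3) → 2 H
  atom 9: C, bond orders sum to 4 (valence 4) → 0 H
  atom 10: Br (halogen, monovalent) → 0 H
  atom 11: C, bond orders sum to 3 (valence 4) → 1 H
  atom 12: C, bond orders sum to 2 (valence 4) → 2 H
  atom 13: C, bond orders sum to 2 (valence 4) → 2 H
  atom 14: C, bond orders sum to 3 (valence 4) → 1 H
  atom 15: I (halogen, monovalent) → 0 H
  atom 16: C, bond orders sum to 2 (valence 4) → 2 H
  atom 17: C, bond orders sum to 1 (valence 4) → 3 H
Total hydrogens: 15.

15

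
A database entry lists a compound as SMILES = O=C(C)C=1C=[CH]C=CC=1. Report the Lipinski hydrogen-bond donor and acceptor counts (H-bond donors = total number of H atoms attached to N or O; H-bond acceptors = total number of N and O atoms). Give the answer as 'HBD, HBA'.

Donors: find every N or O and count the H atoms it carries.
  atom 1 (O): bond orders sum to 2 → 0 H
Lipinski HBD = 0.
Acceptors: N atoms = 0, O atoms = 1 → HBA = 1.

0, 1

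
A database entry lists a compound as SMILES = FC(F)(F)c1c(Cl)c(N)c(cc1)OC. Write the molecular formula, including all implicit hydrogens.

C8H7ClF3NO

Walk through each heavy atom and fill implicit hydrogens from standard valence (C 4, N 3, O 2, S 2, halogen 1); for lowercase aromatic atoms, an aromatic c carries 1 H when it has two neighbours and 0 H with three, and aromatic n carries 0 H:
  atom 1: F (halogen, monovalent) → 0 H
  atom 2: C, bond orders sum to 4 (valence 4) → 0 H
  atom 3: F (halogen, monovalent) → 0 H
  atom 4: F (halogen, monovalent) → 0 H
  atom 5: aromatic c, 3 neighbours → 0 H
  atom 6: aromatic c, 3 neighbours → 0 H
  atom 7: Cl (halogen, monovalent) → 0 H
  atom 8: aromatic c, 3 neighbours → 0 H
  atom 9: N, bond orders sum to 1 (valence 3) → 2 H
  atom 10: aromatic c, 3 neighbours → 0 H
  atom 11: aromatic c, 2 neighbours → 1 H
  atom 12: aromatic c, 2 neighbours → 1 H
  atom 13: O, bond orders sum to 2 (valence 2) → 0 H
  atom 14: C, bond orders sum to 1 (valence 4) → 3 H
Totals → C:8, H:7, Cl:1, F:3, N:1, O:1.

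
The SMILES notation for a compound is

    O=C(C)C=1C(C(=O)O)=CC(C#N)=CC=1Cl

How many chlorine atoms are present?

Scan the SMILES for Cl atoms (remember two-letter symbols like Cl and Br are single atoms).
Chlorine count: 1.

1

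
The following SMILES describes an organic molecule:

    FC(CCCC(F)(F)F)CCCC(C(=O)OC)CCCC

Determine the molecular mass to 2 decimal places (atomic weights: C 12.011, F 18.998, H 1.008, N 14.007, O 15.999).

314.36 g/mol

First, the molecular formula is C15H26F4O2 (counting implicit H from valence).
  C: 15 × 12.011 = 180.165
  F: 4 × 18.998 = 75.992
  H: 26 × 1.008 = 26.208
  O: 2 × 15.999 = 31.998
Sum: 15×12.011 + 4×18.998 + 26×1.008 + 2×15.999 = 314.363 → 314.36 g/mol.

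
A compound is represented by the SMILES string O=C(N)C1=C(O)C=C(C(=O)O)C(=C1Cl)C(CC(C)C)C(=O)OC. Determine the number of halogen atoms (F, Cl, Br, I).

1

Halogen atoms appear at heavy-atom position 14 (1×Cl).
Other groups present: 1 amide, 1 carboxylic acid, 1 ester, 1 hydroxyl.
Halogen count: 1.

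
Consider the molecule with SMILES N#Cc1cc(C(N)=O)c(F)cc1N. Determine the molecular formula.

Walk through each heavy atom and fill implicit hydrogens from standard valence (C 4, N 3, O 2, S 2, halogen 1); for lowercase aromatic atoms, an aromatic c carries 1 H when it has two neighbours and 0 H with three, and aromatic n carries 0 H:
  atom 1: N, bond orders sum to 3 (valence 3) → 0 H
  atom 2: C, bond orders sum to 4 (valence 4) → 0 H
  atom 3: aromatic c, 3 neighbours → 0 H
  atom 4: aromatic c, 2 neighbours → 1 H
  atom 5: aromatic c, 3 neighbours → 0 H
  atom 6: C, bond orders sum to 4 (valence 4) → 0 H
  atom 7: N, bond orders sum to 1 (valence 3) → 2 H
  atom 8: O, bond orders sum to 2 (valence 2) → 0 H
  atom 9: aromatic c, 3 neighbours → 0 H
  atom 10: F (halogen, monovalent) → 0 H
  atom 11: aromatic c, 2 neighbours → 1 H
  atom 12: aromatic c, 3 neighbours → 0 H
  atom 13: N, bond orders sum to 1 (valence 3) → 2 H
Totals → C:8, H:6, F:1, N:3, O:1.
In Hill order: C8H6FN3O.

C8H6FN3O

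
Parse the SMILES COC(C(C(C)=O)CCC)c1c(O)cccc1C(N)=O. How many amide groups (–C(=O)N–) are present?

1

The amide motif appears at heavy-atom position 18 in the SMILES.
Other groups present: 1 ether, 1 hydroxyl, 1 ketone.
Amide count: 1.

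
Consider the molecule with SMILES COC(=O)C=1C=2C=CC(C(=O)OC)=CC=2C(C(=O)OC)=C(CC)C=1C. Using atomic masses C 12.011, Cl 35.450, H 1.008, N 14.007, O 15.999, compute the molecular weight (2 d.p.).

First, the molecular formula is C19H20O6 (counting implicit H from valence).
  C: 19 × 12.011 = 228.209
  H: 20 × 1.008 = 20.160
  O: 6 × 15.999 = 95.994
Sum: 19×12.011 + 20×1.008 + 6×15.999 = 344.363 → 344.36 g/mol.

344.36 g/mol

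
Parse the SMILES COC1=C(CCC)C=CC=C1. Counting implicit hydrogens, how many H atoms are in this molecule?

Walk through each heavy atom and fill implicit hydrogens from standard valence (C 4, N 3, O 2, S 2, halogen 1):
  atom 1: C, bond orders sum to 1 (valence 4) → 3 H
  atom 2: O, bond orders sum to 2 (valence 2) → 0 H
  atom 3: C, bond orders sum to 4 (valence 4) → 0 H
  atom 4: C, bond orders sum to 4 (valence 4) → 0 H
  atom 5: C, bond orders sum to 2 (valence 4) → 2 H
  atom 6: C, bond orders sum to 2 (valence 4) → 2 H
  atom 7: C, bond orders sum to 1 (valence 4) → 3 H
  atom 8: C, bond orders sum to 3 (valence 4) → 1 H
  atom 9: C, bond orders sum to 3 (valence 4) → 1 H
  atom 10: C, bond orders sum to 3 (valence 4) → 1 H
  atom 11: C, bond orders sum to 3 (valence 4) → 1 H
Total hydrogens: 14.

14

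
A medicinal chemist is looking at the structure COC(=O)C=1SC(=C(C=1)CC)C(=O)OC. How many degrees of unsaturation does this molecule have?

Molecular formula: C10H12O4S.
DoU = (2C + 2 + N − H − X) / 2, where X is the halogen count and O/S are ignored.
    = (2·10 + 2 + 0 − 12 − 0) / 2 = 10 / 2 = 5.

5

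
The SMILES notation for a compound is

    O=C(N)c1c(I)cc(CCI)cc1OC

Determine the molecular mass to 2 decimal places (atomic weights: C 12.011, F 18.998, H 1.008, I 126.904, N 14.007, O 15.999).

431.01 g/mol

First, the molecular formula is C10H11I2NO2 (counting implicit H from valence).
  C: 10 × 12.011 = 120.110
  H: 11 × 1.008 = 11.088
  I: 2 × 126.904 = 253.808
  N: 1 × 14.007 = 14.007
  O: 2 × 15.999 = 31.998
Sum: 10×12.011 + 11×1.008 + 2×126.904 + 1×14.007 + 2×15.999 = 431.011 → 431.01 g/mol.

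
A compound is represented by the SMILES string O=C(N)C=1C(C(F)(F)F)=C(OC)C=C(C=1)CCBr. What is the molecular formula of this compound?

C11H11BrF3NO2

Walk through each heavy atom and fill implicit hydrogens from standard valence (C 4, N 3, O 2, S 2, halogen 1):
  atom 1: O, bond orders sum to 2 (valence 2) → 0 H
  atom 2: C, bond orders sum to 4 (valence 4) → 0 H
  atom 3: N, bond orders sum to 1 (valence 3) → 2 H
  atom 4: C, bond orders sum to 4 (valence 4) → 0 H
  atom 5: C, bond orders sum to 4 (valence 4) → 0 H
  atom 6: C, bond orders sum to 4 (valence 4) → 0 H
  atom 7: F (halogen, monovalent) → 0 H
  atom 8: F (halogen, monovalent) → 0 H
  atom 9: F (halogen, monovalent) → 0 H
  atom 10: C, bond orders sum to 4 (valence 4) → 0 H
  atom 11: O, bond orders sum to 2 (valence 2) → 0 H
  atom 12: C, bond orders sum to 1 (valence 4) → 3 H
  atom 13: C, bond orders sum to 3 (valence 4) → 1 H
  atom 14: C, bond orders sum to 4 (valence 4) → 0 H
  atom 15: C, bond orders sum to 3 (valence 4) → 1 H
  atom 16: C, bond orders sum to 2 (valence 4) → 2 H
  atom 17: C, bond orders sum to 2 (valence 4) → 2 H
  atom 18: Br (halogen, monovalent) → 0 H
Totals → C:11, H:11, Br:1, F:3, N:1, O:2.
In Hill order: C11H11BrF3NO2.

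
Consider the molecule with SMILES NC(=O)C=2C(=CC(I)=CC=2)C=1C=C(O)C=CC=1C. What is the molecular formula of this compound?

C14H12INO2

Walk through each heavy atom and fill implicit hydrogens from standard valence (C 4, N 3, O 2, S 2, halogen 1):
  atom 1: N, bond orders sum to 1 (valence 3) → 2 H
  atom 2: C, bond orders sum to 4 (valence 4) → 0 H
  atom 3: O, bond orders sum to 2 (valence 2) → 0 H
  atom 4: C, bond orders sum to 4 (valence 4) → 0 H
  atom 5: C, bond orders sum to 4 (valence 4) → 0 H
  atom 6: C, bond orders sum to 3 (valence 4) → 1 H
  atom 7: C, bond orders sum to 4 (valence 4) → 0 H
  atom 8: I (halogen, monovalent) → 0 H
  atom 9: C, bond orders sum to 3 (valence 4) → 1 H
  atom 10: C, bond orders sum to 3 (valence 4) → 1 H
  atom 11: C, bond orders sum to 4 (valence 4) → 0 H
  atom 12: C, bond orders sum to 3 (valence 4) → 1 H
  atom 13: C, bond orders sum to 4 (valence 4) → 0 H
  atom 14: O, bond orders sum to 1 (valence 2) → 1 H
  atom 15: C, bond orders sum to 3 (valence 4) → 1 H
  atom 16: C, bond orders sum to 3 (valence 4) → 1 H
  atom 17: C, bond orders sum to 4 (valence 4) → 0 H
  atom 18: C, bond orders sum to 1 (valence 4) → 3 H
Totals → C:14, H:12, I:1, N:1, O:2.
In Hill order: C14H12INO2.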